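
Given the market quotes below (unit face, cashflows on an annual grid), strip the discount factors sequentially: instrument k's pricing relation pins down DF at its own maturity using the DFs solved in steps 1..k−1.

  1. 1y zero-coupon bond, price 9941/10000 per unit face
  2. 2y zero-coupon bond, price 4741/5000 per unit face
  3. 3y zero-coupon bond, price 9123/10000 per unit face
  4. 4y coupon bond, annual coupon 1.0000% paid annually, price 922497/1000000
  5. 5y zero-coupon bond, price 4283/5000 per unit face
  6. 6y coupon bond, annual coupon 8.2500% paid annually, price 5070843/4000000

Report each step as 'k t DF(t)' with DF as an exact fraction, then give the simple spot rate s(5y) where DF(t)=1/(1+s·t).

1 1 9941/10000
2 2 4741/5000
3 3 9123/10000
4 4 8851/10000
5 5 4283/5000
6 6 513/625
s(5y) = (1/(4283/5000) − 1)/(5) = 717/21415 ≈ 3.3481%

step 1 [1y] zero: DF = P = 9941/10000 ≈ 0.994100
step 2 [2y] zero: DF = P = 4741/5000 ≈ 0.948200
step 3 [3y] zero: DF = P = 9123/10000 ≈ 0.912300
step 4 [4y] bond c/1=1/100: DF=(922497/1000000 − 1/100·(0.994100+0.948200+0.912300))/(1+1/100) = 8851/10000 ≈ 0.885100
step 5 [5y] zero: DF = P = 4283/5000 ≈ 0.856600
step 6 [6y] bond c/1=33/400: DF=(5070843/4000000 − 33/400·(0.994100+0.948200+0.912300+0.885100+0.856600))/(1+33/400) = 513/625 ≈ 0.820800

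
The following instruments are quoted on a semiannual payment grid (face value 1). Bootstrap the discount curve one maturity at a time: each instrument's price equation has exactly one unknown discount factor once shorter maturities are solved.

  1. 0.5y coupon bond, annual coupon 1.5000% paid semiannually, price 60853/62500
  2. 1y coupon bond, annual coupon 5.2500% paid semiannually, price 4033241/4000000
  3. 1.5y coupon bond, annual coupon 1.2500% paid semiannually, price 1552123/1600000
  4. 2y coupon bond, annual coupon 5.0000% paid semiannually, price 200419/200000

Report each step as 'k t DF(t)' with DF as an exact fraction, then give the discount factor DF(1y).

1 1/2 604/625
2 1 4789/5000
3 3/2 9521/10000
4 2 363/400
DF(1y) = 4789/5000 ≈ 0.957800

step 1 [0.5y] bond c/2=3/400: DF=(60853/62500 − 3/400·(0))/(1+3/400) = 604/625 ≈ 0.966400
step 2 [1y] bond c/2=21/800: DF=(4033241/4000000 − 21/800·(0.966400))/(1+21/800) = 4789/5000 ≈ 0.957800
step 3 [1.5y] bond c/2=1/160: DF=(1552123/1600000 − 1/160·(0.966400+0.957800))/(1+1/160) = 9521/10000 ≈ 0.952100
step 4 [2y] bond c/2=1/40: DF=(200419/200000 − 1/40·(0.966400+0.957800+0.952100))/(1+1/40) = 363/400 ≈ 0.907500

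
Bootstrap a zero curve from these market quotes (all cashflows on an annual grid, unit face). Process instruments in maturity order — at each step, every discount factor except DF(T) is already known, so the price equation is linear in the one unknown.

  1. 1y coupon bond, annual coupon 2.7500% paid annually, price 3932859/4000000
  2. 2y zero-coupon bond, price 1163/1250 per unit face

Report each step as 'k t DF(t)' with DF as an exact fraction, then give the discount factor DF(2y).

step 1 [1y] bond c/1=11/400: DF=(3932859/4000000 − 11/400·(0))/(1+11/400) = 9569/10000 ≈ 0.956900
step 2 [2y] zero: DF = P = 1163/1250 ≈ 0.930400

1 1 9569/10000
2 2 1163/1250
DF(2y) = 1163/1250 ≈ 0.930400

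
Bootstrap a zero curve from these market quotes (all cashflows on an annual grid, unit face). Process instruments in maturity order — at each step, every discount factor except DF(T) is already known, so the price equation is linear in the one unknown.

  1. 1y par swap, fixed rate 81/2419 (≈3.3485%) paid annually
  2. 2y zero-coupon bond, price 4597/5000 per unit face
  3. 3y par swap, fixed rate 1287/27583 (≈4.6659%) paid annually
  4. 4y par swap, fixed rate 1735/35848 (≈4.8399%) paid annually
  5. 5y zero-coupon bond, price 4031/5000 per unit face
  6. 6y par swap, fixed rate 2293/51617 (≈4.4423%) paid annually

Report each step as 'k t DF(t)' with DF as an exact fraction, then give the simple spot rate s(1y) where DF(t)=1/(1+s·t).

1 1 2419/2500
2 2 4597/5000
3 3 8713/10000
4 4 1653/2000
5 5 4031/5000
6 6 7707/10000
s(1y) = (1/(2419/2500) − 1)/(1) = 81/2419 ≈ 3.3485%

step 1 [1y] swap r/1=81/2419: DF=(1 − 81/2419·(0))/(1+81/2419) = 2419/2500 ≈ 0.967600
step 2 [2y] zero: DF = P = 4597/5000 ≈ 0.919400
step 3 [3y] swap r/1=1287/27583: DF=(1 − 1287/27583·(0.967600+0.919400))/(1+1287/27583) = 8713/10000 ≈ 0.871300
step 4 [4y] swap r/1=1735/35848: DF=(1 − 1735/35848·(0.967600+0.919400+0.871300))/(1+1735/35848) = 1653/2000 ≈ 0.826500
step 5 [5y] zero: DF = P = 4031/5000 ≈ 0.806200
step 6 [6y] swap r/1=2293/51617: DF=(1 − 2293/51617·(0.967600+0.919400+0.871300+0.826500+0.806200))/(1+2293/51617) = 7707/10000 ≈ 0.770700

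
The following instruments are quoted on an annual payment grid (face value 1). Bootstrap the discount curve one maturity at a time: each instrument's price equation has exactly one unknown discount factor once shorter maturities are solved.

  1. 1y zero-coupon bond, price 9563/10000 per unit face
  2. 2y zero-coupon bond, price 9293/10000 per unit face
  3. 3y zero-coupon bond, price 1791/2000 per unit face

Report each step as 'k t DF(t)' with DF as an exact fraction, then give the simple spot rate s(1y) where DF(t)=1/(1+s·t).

1 1 9563/10000
2 2 9293/10000
3 3 1791/2000
s(1y) = (1/(9563/10000) − 1)/(1) = 437/9563 ≈ 4.5697%

step 1 [1y] zero: DF = P = 9563/10000 ≈ 0.956300
step 2 [2y] zero: DF = P = 9293/10000 ≈ 0.929300
step 3 [3y] zero: DF = P = 1791/2000 ≈ 0.895500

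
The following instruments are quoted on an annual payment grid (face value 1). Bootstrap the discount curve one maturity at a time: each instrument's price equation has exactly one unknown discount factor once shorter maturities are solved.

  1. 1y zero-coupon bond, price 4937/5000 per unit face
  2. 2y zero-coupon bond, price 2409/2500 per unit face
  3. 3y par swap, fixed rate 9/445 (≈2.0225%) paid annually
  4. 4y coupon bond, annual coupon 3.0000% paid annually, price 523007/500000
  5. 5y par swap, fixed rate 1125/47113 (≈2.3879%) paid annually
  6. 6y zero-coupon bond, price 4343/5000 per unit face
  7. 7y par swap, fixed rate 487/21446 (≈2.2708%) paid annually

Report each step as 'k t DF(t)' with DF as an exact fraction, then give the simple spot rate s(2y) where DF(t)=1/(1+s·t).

1 1 4937/5000
2 2 2409/2500
3 3 1883/2000
4 4 9313/10000
5 5 71/80
6 6 4343/5000
7 7 8539/10000
s(2y) = (1/(2409/2500) − 1)/(2) = 91/4818 ≈ 1.8888%

step 1 [1y] zero: DF = P = 4937/5000 ≈ 0.987400
step 2 [2y] zero: DF = P = 2409/2500 ≈ 0.963600
step 3 [3y] swap r/1=9/445: DF=(1 − 9/445·(0.987400+0.963600))/(1+9/445) = 1883/2000 ≈ 0.941500
step 4 [4y] bond c/1=3/100: DF=(523007/500000 − 3/100·(0.987400+0.963600+0.941500))/(1+3/100) = 9313/10000 ≈ 0.931300
step 5 [5y] swap r/1=1125/47113: DF=(1 − 1125/47113·(0.987400+0.963600+0.941500+0.931300))/(1+1125/47113) = 71/80 ≈ 0.887500
step 6 [6y] zero: DF = P = 4343/5000 ≈ 0.868600
step 7 [7y] swap r/1=487/21446: DF=(1 − 487/21446·(0.987400+0.963600+0.941500+0.931300+0.887500+0.868600))/(1+487/21446) = 8539/10000 ≈ 0.853900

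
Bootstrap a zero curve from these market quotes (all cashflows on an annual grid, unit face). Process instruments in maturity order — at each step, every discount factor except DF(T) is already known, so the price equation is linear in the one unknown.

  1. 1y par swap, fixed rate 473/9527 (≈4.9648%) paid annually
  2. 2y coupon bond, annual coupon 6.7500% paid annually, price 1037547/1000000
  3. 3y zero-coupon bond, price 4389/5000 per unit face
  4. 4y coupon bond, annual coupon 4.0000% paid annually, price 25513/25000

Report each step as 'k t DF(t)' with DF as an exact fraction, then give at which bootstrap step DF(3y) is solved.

1 1 9527/10000
2 2 9117/10000
3 3 4389/5000
4 4 4379/5000
DF(3y) is solved at step 3

step 1 [1y] swap r/1=473/9527: DF=(1 − 473/9527·(0))/(1+473/9527) = 9527/10000 ≈ 0.952700
step 2 [2y] bond c/1=27/400: DF=(1037547/1000000 − 27/400·(0.952700))/(1+27/400) = 9117/10000 ≈ 0.911700
step 3 [3y] zero: DF = P = 4389/5000 ≈ 0.877800
step 4 [4y] bond c/1=1/25: DF=(25513/25000 − 1/25·(0.952700+0.911700+0.877800))/(1+1/25) = 4379/5000 ≈ 0.875800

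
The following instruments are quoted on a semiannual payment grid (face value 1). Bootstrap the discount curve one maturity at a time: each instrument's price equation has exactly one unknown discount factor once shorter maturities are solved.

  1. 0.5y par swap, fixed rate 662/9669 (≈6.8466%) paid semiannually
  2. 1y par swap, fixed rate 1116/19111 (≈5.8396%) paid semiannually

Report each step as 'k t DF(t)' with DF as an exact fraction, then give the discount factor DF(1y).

1 1/2 9669/10000
2 1 4721/5000
DF(1y) = 4721/5000 ≈ 0.944200

step 1 [0.5y] swap r/2=331/9669: DF=(1 − 331/9669·(0))/(1+331/9669) = 9669/10000 ≈ 0.966900
step 2 [1y] swap r/2=558/19111: DF=(1 − 558/19111·(0.966900))/(1+558/19111) = 4721/5000 ≈ 0.944200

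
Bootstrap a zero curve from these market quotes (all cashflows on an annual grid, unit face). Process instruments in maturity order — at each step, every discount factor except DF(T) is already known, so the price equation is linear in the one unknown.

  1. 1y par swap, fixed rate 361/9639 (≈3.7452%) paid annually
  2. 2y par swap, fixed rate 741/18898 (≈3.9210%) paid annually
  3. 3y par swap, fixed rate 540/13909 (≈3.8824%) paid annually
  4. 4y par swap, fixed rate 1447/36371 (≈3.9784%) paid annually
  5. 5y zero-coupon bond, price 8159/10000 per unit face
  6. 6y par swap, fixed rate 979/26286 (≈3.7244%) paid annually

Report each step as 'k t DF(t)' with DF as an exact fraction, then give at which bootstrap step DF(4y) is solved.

1 1 9639/10000
2 2 9259/10000
3 3 223/250
4 4 8553/10000
5 5 8159/10000
6 6 4021/5000
DF(4y) is solved at step 4

step 1 [1y] swap r/1=361/9639: DF=(1 − 361/9639·(0))/(1+361/9639) = 9639/10000 ≈ 0.963900
step 2 [2y] swap r/1=741/18898: DF=(1 − 741/18898·(0.963900))/(1+741/18898) = 9259/10000 ≈ 0.925900
step 3 [3y] swap r/1=540/13909: DF=(1 − 540/13909·(0.963900+0.925900))/(1+540/13909) = 223/250 ≈ 0.892000
step 4 [4y] swap r/1=1447/36371: DF=(1 − 1447/36371·(0.963900+0.925900+0.892000))/(1+1447/36371) = 8553/10000 ≈ 0.855300
step 5 [5y] zero: DF = P = 8159/10000 ≈ 0.815900
step 6 [6y] swap r/1=979/26286: DF=(1 − 979/26286·(0.963900+0.925900+0.892000+0.855300+0.815900))/(1+979/26286) = 4021/5000 ≈ 0.804200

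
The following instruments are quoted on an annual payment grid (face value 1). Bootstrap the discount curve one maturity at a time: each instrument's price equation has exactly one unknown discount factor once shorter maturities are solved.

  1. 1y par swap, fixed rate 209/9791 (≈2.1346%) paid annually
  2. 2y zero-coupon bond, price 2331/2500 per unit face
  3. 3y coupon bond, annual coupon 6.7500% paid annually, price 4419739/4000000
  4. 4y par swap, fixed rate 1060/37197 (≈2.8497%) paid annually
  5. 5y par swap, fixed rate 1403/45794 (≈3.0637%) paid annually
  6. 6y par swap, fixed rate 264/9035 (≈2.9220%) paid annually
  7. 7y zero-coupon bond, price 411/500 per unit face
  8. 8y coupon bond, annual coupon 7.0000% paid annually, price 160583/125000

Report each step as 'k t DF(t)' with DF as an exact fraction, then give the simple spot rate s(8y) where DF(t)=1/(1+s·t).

step 1 [1y] swap r/1=209/9791: DF=(1 − 209/9791·(0))/(1+209/9791) = 9791/10000 ≈ 0.979100
step 2 [2y] zero: DF = P = 2331/2500 ≈ 0.932400
step 3 [3y] bond c/1=27/400: DF=(4419739/4000000 − 27/400·(0.979100+0.932400))/(1+27/400) = 4571/5000 ≈ 0.914200
step 4 [4y] swap r/1=1060/37197: DF=(1 − 1060/37197·(0.979100+0.932400+0.914200))/(1+1060/37197) = 447/500 ≈ 0.894000
step 5 [5y] swap r/1=1403/45794: DF=(1 − 1403/45794·(0.979100+0.932400+0.914200+0.894000))/(1+1403/45794) = 8597/10000 ≈ 0.859700
step 6 [6y] swap r/1=264/9035: DF=(1 − 264/9035·(0.979100+0.932400+0.914200+0.894000+0.859700))/(1+264/9035) = 526/625 ≈ 0.841600
step 7 [7y] zero: DF = P = 411/500 ≈ 0.822000
step 8 [8y] bond c/1=7/100: DF=(160583/125000 − 7/100·(0.979100+0.932400+0.914200+0.894000+0.859700+0.841600+0.822000))/(1+7/100) = 3961/5000 ≈ 0.792200

1 1 9791/10000
2 2 2331/2500
3 3 4571/5000
4 4 447/500
5 5 8597/10000
6 6 526/625
7 7 411/500
8 8 3961/5000
s(8y) = (1/(3961/5000) − 1)/(8) = 1039/31688 ≈ 3.2788%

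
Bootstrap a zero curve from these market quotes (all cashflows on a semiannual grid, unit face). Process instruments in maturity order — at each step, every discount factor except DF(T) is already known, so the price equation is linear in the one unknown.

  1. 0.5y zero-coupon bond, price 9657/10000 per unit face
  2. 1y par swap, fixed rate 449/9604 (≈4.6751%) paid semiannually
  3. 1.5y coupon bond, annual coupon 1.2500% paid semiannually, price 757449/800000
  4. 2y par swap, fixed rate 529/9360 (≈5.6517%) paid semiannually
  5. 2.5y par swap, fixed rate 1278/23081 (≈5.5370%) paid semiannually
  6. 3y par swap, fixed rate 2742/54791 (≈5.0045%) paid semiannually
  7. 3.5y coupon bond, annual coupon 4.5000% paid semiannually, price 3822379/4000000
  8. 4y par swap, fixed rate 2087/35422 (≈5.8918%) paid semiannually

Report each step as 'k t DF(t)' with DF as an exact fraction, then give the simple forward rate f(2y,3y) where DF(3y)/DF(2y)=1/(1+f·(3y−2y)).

1 1/2 9657/10000
2 1 9551/10000
3 3/2 929/1000
4 2 4471/5000
5 5/2 4361/5000
6 3 8629/10000
7 7/2 407/500
8 4 7913/10000
f(2y,3y) = ((4471/5000)/(8629/10000) − 1)/(1) = 313/8629 ≈ 3.6273%

step 1 [0.5y] zero: DF = P = 9657/10000 ≈ 0.965700
step 2 [1y] swap r/2=449/19208: DF=(1 − 449/19208·(0.965700))/(1+449/19208) = 9551/10000 ≈ 0.955100
step 3 [1.5y] bond c/2=1/160: DF=(757449/800000 − 1/160·(0.965700+0.955100))/(1+1/160) = 929/1000 ≈ 0.929000
step 4 [2y] swap r/2=529/18720: DF=(1 − 529/18720·(0.965700+0.955100+0.929000))/(1+529/18720) = 4471/5000 ≈ 0.894200
step 5 [2.5y] swap r/2=639/23081: DF=(1 − 639/23081·(0.965700+0.955100+0.929000+0.894200))/(1+639/23081) = 4361/5000 ≈ 0.872200
step 6 [3y] swap r/2=1371/54791: DF=(1 − 1371/54791·(0.965700+0.955100+0.929000+0.894200+0.872200))/(1+1371/54791) = 8629/10000 ≈ 0.862900
step 7 [3.5y] bond c/2=9/400: DF=(3822379/4000000 − 9/400·(0.965700+0.955100+0.929000+0.894200+0.872200+0.862900))/(1+9/400) = 407/500 ≈ 0.814000
step 8 [4y] swap r/2=2087/70844: DF=(1 − 2087/70844·(0.965700+0.955100+0.929000+0.894200+0.872200+0.862900+0.814000))/(1+2087/70844) = 7913/10000 ≈ 0.791300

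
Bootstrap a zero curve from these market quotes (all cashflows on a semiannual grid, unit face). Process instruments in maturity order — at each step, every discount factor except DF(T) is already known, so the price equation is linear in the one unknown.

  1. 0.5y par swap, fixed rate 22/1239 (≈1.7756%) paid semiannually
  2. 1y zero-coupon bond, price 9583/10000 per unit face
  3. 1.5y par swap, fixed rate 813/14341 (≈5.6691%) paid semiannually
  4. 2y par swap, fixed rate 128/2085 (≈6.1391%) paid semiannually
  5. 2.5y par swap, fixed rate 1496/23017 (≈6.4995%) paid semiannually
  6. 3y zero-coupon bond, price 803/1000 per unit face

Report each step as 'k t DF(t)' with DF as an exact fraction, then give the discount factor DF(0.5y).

step 1 [0.5y] swap r/2=11/1239: DF=(1 − 11/1239·(0))/(1+11/1239) = 1239/1250 ≈ 0.991200
step 2 [1y] zero: DF = P = 9583/10000 ≈ 0.958300
step 3 [1.5y] swap r/2=813/28682: DF=(1 − 813/28682·(0.991200+0.958300))/(1+813/28682) = 9187/10000 ≈ 0.918700
step 4 [2y] swap r/2=64/2085: DF=(1 − 64/2085·(0.991200+0.958300+0.918700))/(1+64/2085) = 553/625 ≈ 0.884800
step 5 [2.5y] swap r/2=748/23017: DF=(1 − 748/23017·(0.991200+0.958300+0.918700+0.884800))/(1+748/23017) = 1063/1250 ≈ 0.850400
step 6 [3y] zero: DF = P = 803/1000 ≈ 0.803000

1 1/2 1239/1250
2 1 9583/10000
3 3/2 9187/10000
4 2 553/625
5 5/2 1063/1250
6 3 803/1000
DF(0.5y) = 1239/1250 ≈ 0.991200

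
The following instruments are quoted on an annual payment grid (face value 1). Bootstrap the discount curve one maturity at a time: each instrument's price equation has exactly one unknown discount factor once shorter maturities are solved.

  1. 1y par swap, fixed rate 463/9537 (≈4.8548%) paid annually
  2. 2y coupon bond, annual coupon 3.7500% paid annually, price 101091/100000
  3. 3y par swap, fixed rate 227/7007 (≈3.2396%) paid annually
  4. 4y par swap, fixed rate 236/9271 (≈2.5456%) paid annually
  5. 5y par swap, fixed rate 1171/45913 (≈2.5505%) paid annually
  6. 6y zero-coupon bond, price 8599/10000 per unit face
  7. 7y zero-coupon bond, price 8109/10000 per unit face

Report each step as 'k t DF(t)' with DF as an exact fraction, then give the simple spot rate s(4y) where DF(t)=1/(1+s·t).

step 1 [1y] swap r/1=463/9537: DF=(1 − 463/9537·(0))/(1+463/9537) = 9537/10000 ≈ 0.953700
step 2 [2y] bond c/1=3/80: DF=(101091/100000 − 3/80·(0.953700))/(1+3/80) = 9399/10000 ≈ 0.939900
step 3 [3y] swap r/1=227/7007: DF=(1 − 227/7007·(0.953700+0.939900))/(1+227/7007) = 2273/2500 ≈ 0.909200
step 4 [4y] swap r/1=236/9271: DF=(1 − 236/9271·(0.953700+0.939900+0.909200))/(1+236/9271) = 566/625 ≈ 0.905600
step 5 [5y] swap r/1=1171/45913: DF=(1 − 1171/45913·(0.953700+0.939900+0.909200+0.905600))/(1+1171/45913) = 8829/10000 ≈ 0.882900
step 6 [6y] zero: DF = P = 8599/10000 ≈ 0.859900
step 7 [7y] zero: DF = P = 8109/10000 ≈ 0.810900

1 1 9537/10000
2 2 9399/10000
3 3 2273/2500
4 4 566/625
5 5 8829/10000
6 6 8599/10000
7 7 8109/10000
s(4y) = (1/(566/625) − 1)/(4) = 59/2264 ≈ 2.6060%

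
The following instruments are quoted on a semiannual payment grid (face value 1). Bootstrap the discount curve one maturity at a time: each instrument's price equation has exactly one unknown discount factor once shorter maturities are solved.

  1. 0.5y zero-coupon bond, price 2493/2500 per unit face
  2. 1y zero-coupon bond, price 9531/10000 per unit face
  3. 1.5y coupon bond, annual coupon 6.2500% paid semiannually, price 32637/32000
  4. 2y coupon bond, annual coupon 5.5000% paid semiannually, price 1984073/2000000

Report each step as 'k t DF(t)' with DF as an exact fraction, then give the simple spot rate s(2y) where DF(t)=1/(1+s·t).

step 1 [0.5y] zero: DF = P = 2493/2500 ≈ 0.997200
step 2 [1y] zero: DF = P = 9531/10000 ≈ 0.953100
step 3 [1.5y] bond c/2=1/32: DF=(32637/32000 − 1/32·(0.997200+0.953100))/(1+1/32) = 9299/10000 ≈ 0.929900
step 4 [2y] bond c/2=11/400: DF=(1984073/2000000 − 11/400·(0.997200+0.953100+0.929900))/(1+11/400) = 2221/2500 ≈ 0.888400

1 1/2 2493/2500
2 1 9531/10000
3 3/2 9299/10000
4 2 2221/2500
s(2y) = (1/(2221/2500) − 1)/(2) = 279/4442 ≈ 6.2810%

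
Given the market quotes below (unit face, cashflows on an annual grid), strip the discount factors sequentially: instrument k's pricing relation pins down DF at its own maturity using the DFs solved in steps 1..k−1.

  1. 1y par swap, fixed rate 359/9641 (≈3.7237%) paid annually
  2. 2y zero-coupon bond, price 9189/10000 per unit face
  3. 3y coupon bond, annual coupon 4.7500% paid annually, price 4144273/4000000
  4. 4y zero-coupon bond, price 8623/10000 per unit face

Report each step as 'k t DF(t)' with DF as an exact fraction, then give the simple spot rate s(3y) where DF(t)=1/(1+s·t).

1 1 9641/10000
2 2 9189/10000
3 3 9037/10000
4 4 8623/10000
s(3y) = (1/(9037/10000) − 1)/(3) = 321/9037 ≈ 3.5521%

step 1 [1y] swap r/1=359/9641: DF=(1 − 359/9641·(0))/(1+359/9641) = 9641/10000 ≈ 0.964100
step 2 [2y] zero: DF = P = 9189/10000 ≈ 0.918900
step 3 [3y] bond c/1=19/400: DF=(4144273/4000000 − 19/400·(0.964100+0.918900))/(1+19/400) = 9037/10000 ≈ 0.903700
step 4 [4y] zero: DF = P = 8623/10000 ≈ 0.862300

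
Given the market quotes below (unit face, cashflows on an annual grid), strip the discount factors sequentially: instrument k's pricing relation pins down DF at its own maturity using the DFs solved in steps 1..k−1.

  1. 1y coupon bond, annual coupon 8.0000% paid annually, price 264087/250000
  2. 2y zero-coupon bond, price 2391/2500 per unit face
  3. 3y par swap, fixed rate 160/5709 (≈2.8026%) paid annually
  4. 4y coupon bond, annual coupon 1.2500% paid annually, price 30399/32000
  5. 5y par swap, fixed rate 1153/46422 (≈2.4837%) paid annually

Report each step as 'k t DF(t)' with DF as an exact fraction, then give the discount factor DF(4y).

step 1 [1y] bond c/1=2/25: DF=(264087/250000 − 2/25·(0))/(1+2/25) = 9781/10000 ≈ 0.978100
step 2 [2y] zero: DF = P = 2391/2500 ≈ 0.956400
step 3 [3y] swap r/1=160/5709: DF=(1 − 160/5709·(0.978100+0.956400))/(1+160/5709) = 23/25 ≈ 0.920000
step 4 [4y] bond c/1=1/80: DF=(30399/32000 − 1/80·(0.978100+0.956400+0.920000))/(1+1/80) = 903/1000 ≈ 0.903000
step 5 [5y] swap r/1=1153/46422: DF=(1 − 1153/46422·(0.978100+0.956400+0.920000+0.903000))/(1+1153/46422) = 8847/10000 ≈ 0.884700

1 1 9781/10000
2 2 2391/2500
3 3 23/25
4 4 903/1000
5 5 8847/10000
DF(4y) = 903/1000 ≈ 0.903000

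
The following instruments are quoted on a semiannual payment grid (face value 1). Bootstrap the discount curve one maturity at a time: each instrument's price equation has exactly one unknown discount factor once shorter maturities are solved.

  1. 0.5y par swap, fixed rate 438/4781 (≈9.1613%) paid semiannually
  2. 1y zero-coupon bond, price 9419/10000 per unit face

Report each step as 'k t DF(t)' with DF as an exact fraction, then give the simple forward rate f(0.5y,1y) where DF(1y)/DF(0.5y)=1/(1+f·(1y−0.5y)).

1 1/2 4781/5000
2 1 9419/10000
f(0.5y,1y) = ((4781/5000)/(9419/10000) − 1)/(1/2) = 286/9419 ≈ 3.0364%

step 1 [0.5y] swap r/2=219/4781: DF=(1 − 219/4781·(0))/(1+219/4781) = 4781/5000 ≈ 0.956200
step 2 [1y] zero: DF = P = 9419/10000 ≈ 0.941900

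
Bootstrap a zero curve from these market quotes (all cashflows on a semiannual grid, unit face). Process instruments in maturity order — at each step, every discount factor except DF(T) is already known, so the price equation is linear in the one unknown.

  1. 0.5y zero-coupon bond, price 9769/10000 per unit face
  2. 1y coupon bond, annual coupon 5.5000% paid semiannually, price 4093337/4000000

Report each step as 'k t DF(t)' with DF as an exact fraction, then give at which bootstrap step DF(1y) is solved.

step 1 [0.5y] zero: DF = P = 9769/10000 ≈ 0.976900
step 2 [1y] bond c/2=11/400: DF=(4093337/4000000 − 11/400·(0.976900))/(1+11/400) = 4849/5000 ≈ 0.969800

1 1/2 9769/10000
2 1 4849/5000
DF(1y) is solved at step 2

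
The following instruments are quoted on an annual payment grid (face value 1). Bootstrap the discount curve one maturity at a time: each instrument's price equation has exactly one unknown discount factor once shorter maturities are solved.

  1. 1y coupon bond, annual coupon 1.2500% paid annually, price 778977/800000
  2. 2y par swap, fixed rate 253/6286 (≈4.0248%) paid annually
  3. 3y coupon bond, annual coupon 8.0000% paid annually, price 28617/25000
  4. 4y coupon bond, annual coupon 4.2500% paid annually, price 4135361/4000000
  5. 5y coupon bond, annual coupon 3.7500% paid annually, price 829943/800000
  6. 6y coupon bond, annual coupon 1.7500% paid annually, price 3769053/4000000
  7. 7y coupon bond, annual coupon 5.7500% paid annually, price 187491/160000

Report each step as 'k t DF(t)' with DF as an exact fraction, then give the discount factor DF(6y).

step 1 [1y] bond c/1=1/80: DF=(778977/800000 − 1/80·(0))/(1+1/80) = 9617/10000 ≈ 0.961700
step 2 [2y] swap r/1=253/6286: DF=(1 − 253/6286·(0.961700))/(1+253/6286) = 9241/10000 ≈ 0.924100
step 3 [3y] bond c/1=2/25: DF=(28617/25000 − 2/25·(0.961700+0.924100))/(1+2/25) = 4601/5000 ≈ 0.920200
step 4 [4y] bond c/1=17/400: DF=(4135361/4000000 − 17/400·(0.961700+0.924100+0.920200))/(1+17/400) = 8773/10000 ≈ 0.877300
step 5 [5y] bond c/1=3/80: DF=(829943/800000 − 3/80·(0.961700+0.924100+0.920200+0.877300))/(1+3/80) = 2167/2500 ≈ 0.866800
step 6 [6y] bond c/1=7/400: DF=(3769053/4000000 − 7/400·(0.961700+0.924100+0.920200+0.877300+0.866800))/(1+7/400) = 4239/5000 ≈ 0.847800
step 7 [7y] bond c/1=23/400: DF=(187491/160000 − 23/400·(0.961700+0.924100+0.920200+0.877300+0.866800+0.847800))/(1+23/400) = 4073/5000 ≈ 0.814600

1 1 9617/10000
2 2 9241/10000
3 3 4601/5000
4 4 8773/10000
5 5 2167/2500
6 6 4239/5000
7 7 4073/5000
DF(6y) = 4239/5000 ≈ 0.847800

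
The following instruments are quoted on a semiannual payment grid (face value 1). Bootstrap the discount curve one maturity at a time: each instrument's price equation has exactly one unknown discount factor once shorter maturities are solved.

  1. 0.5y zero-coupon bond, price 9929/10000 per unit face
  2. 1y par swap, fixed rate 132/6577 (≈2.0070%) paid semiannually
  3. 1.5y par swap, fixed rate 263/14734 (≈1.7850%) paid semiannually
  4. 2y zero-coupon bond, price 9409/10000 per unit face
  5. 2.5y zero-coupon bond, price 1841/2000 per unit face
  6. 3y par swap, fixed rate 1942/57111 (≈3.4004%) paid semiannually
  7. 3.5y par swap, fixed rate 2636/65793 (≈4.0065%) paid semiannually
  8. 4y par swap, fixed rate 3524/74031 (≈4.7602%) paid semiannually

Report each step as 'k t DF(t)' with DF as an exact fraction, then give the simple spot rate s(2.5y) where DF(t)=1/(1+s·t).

1 1/2 9929/10000
2 1 4901/5000
3 3/2 9737/10000
4 2 9409/10000
5 5/2 1841/2000
6 3 9029/10000
7 7/2 4341/5000
8 4 4119/5000
s(2.5y) = (1/(1841/2000) − 1)/(5/2) = 318/9205 ≈ 3.4546%

step 1 [0.5y] zero: DF = P = 9929/10000 ≈ 0.992900
step 2 [1y] swap r/2=66/6577: DF=(1 − 66/6577·(0.992900))/(1+66/6577) = 4901/5000 ≈ 0.980200
step 3 [1.5y] swap r/2=263/29468: DF=(1 − 263/29468·(0.992900+0.980200))/(1+263/29468) = 9737/10000 ≈ 0.973700
step 4 [2y] zero: DF = P = 9409/10000 ≈ 0.940900
step 5 [2.5y] zero: DF = P = 1841/2000 ≈ 0.920500
step 6 [3y] swap r/2=971/57111: DF=(1 − 971/57111·(0.992900+0.980200+0.973700+0.940900+0.920500))/(1+971/57111) = 9029/10000 ≈ 0.902900
step 7 [3.5y] swap r/2=1318/65793: DF=(1 − 1318/65793·(0.992900+0.980200+0.973700+0.940900+0.920500+0.902900))/(1+1318/65793) = 4341/5000 ≈ 0.868200
step 8 [4y] swap r/2=1762/74031: DF=(1 − 1762/74031·(0.992900+0.980200+0.973700+0.940900+0.920500+0.902900+0.868200))/(1+1762/74031) = 4119/5000 ≈ 0.823800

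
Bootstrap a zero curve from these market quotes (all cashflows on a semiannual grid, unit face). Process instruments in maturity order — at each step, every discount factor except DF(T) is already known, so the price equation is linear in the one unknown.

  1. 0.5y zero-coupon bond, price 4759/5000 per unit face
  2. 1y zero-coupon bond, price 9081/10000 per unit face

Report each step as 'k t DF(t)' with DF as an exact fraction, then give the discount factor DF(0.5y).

1 1/2 4759/5000
2 1 9081/10000
DF(0.5y) = 4759/5000 ≈ 0.951800

step 1 [0.5y] zero: DF = P = 4759/5000 ≈ 0.951800
step 2 [1y] zero: DF = P = 9081/10000 ≈ 0.908100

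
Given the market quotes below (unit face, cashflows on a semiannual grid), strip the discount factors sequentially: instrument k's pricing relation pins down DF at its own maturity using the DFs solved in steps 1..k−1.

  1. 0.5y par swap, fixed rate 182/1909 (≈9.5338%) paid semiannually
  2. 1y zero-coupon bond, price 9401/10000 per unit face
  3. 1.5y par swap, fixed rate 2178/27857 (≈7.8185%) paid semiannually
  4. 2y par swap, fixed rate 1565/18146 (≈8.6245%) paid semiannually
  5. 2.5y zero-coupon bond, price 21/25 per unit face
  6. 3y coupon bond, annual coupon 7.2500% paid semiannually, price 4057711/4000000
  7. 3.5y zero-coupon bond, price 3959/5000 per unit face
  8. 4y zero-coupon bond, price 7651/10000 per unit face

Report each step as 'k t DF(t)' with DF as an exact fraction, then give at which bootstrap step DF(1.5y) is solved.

1 1/2 1909/2000
2 1 9401/10000
3 3/2 8911/10000
4 2 1687/2000
5 5/2 21/25
6 3 4113/5000
7 7/2 3959/5000
8 4 7651/10000
DF(1.5y) is solved at step 3

step 1 [0.5y] swap r/2=91/1909: DF=(1 − 91/1909·(0))/(1+91/1909) = 1909/2000 ≈ 0.954500
step 2 [1y] zero: DF = P = 9401/10000 ≈ 0.940100
step 3 [1.5y] swap r/2=1089/27857: DF=(1 − 1089/27857·(0.954500+0.940100))/(1+1089/27857) = 8911/10000 ≈ 0.891100
step 4 [2y] swap r/2=1565/36292: DF=(1 − 1565/36292·(0.954500+0.940100+0.891100))/(1+1565/36292) = 1687/2000 ≈ 0.843500
step 5 [2.5y] zero: DF = P = 21/25 ≈ 0.840000
step 6 [3y] bond c/2=29/800: DF=(4057711/4000000 − 29/800·(0.954500+0.940100+0.891100+0.843500+0.840000))/(1+29/800) = 4113/5000 ≈ 0.822600
step 7 [3.5y] zero: DF = P = 3959/5000 ≈ 0.791800
step 8 [4y] zero: DF = P = 7651/10000 ≈ 0.765100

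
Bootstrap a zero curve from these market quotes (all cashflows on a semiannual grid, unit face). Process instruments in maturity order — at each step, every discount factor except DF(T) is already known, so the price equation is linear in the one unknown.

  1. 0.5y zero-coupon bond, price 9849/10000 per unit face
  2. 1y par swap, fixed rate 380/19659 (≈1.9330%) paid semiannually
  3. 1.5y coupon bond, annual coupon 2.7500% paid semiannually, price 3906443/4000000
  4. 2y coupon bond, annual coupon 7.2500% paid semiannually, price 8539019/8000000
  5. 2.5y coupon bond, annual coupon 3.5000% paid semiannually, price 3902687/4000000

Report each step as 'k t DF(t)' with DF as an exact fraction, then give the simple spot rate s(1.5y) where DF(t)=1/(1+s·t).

1 1/2 9849/10000
2 1 981/1000
3 3/2 9367/10000
4 2 1857/2000
5 5/2 893/1000
s(1.5y) = (1/(9367/10000) − 1)/(3/2) = 422/9367 ≈ 4.5052%

step 1 [0.5y] zero: DF = P = 9849/10000 ≈ 0.984900
step 2 [1y] swap r/2=190/19659: DF=(1 − 190/19659·(0.984900))/(1+190/19659) = 981/1000 ≈ 0.981000
step 3 [1.5y] bond c/2=11/800: DF=(3906443/4000000 − 11/800·(0.984900+0.981000))/(1+11/800) = 9367/10000 ≈ 0.936700
step 4 [2y] bond c/2=29/800: DF=(8539019/8000000 − 29/800·(0.984900+0.981000+0.936700))/(1+29/800) = 1857/2000 ≈ 0.928500
step 5 [2.5y] bond c/2=7/400: DF=(3902687/4000000 − 7/400·(0.984900+0.981000+0.936700+0.928500))/(1+7/400) = 893/1000 ≈ 0.893000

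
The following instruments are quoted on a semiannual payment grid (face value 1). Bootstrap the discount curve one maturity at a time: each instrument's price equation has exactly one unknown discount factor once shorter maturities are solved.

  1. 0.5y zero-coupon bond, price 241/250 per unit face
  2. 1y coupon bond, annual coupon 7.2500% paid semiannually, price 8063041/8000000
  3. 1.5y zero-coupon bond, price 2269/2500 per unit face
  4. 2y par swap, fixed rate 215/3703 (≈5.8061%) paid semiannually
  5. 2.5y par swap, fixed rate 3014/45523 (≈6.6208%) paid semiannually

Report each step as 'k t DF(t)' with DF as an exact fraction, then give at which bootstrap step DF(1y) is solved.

step 1 [0.5y] zero: DF = P = 241/250 ≈ 0.964000
step 2 [1y] bond c/2=29/800: DF=(8063041/8000000 − 29/800·(0.964000))/(1+29/800) = 9389/10000 ≈ 0.938900
step 3 [1.5y] zero: DF = P = 2269/2500 ≈ 0.907600
step 4 [2y] swap r/2=215/7406: DF=(1 − 215/7406·(0.964000+0.938900+0.907600))/(1+215/7406) = 357/400 ≈ 0.892500
step 5 [2.5y] swap r/2=1507/45523: DF=(1 − 1507/45523·(0.964000+0.938900+0.907600+0.892500))/(1+1507/45523) = 8493/10000 ≈ 0.849300

1 1/2 241/250
2 1 9389/10000
3 3/2 2269/2500
4 2 357/400
5 5/2 8493/10000
DF(1y) is solved at step 2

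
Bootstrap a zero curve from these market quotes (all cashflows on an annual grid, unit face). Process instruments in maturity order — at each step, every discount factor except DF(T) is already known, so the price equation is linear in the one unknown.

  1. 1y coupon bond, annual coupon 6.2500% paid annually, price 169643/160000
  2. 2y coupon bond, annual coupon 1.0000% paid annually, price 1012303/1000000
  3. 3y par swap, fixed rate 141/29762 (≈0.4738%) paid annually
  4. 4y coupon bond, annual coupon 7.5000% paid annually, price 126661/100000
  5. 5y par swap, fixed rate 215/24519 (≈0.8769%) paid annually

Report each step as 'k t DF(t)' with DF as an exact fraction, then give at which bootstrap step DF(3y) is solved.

1 1 9979/10000
2 2 2481/2500
3 3 9859/10000
4 4 4853/5000
5 5 957/1000
DF(3y) is solved at step 3

step 1 [1y] bond c/1=1/16: DF=(169643/160000 − 1/16·(0))/(1+1/16) = 9979/10000 ≈ 0.997900
step 2 [2y] bond c/1=1/100: DF=(1012303/1000000 − 1/100·(0.997900))/(1+1/100) = 2481/2500 ≈ 0.992400
step 3 [3y] swap r/1=141/29762: DF=(1 − 141/29762·(0.997900+0.992400))/(1+141/29762) = 9859/10000 ≈ 0.985900
step 4 [4y] bond c/1=3/40: DF=(126661/100000 − 3/40·(0.997900+0.992400+0.985900))/(1+3/40) = 4853/5000 ≈ 0.970600
step 5 [5y] swap r/1=215/24519: DF=(1 − 215/24519·(0.997900+0.992400+0.985900+0.970600))/(1+215/24519) = 957/1000 ≈ 0.957000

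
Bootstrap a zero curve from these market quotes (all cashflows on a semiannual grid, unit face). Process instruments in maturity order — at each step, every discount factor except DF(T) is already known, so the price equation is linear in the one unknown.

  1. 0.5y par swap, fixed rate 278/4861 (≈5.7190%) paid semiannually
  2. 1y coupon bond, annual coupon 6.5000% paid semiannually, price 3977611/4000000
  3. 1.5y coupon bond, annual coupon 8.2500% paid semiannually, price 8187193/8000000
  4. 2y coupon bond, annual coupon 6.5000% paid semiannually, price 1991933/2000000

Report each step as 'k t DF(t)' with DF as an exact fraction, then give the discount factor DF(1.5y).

step 1 [0.5y] swap r/2=139/4861: DF=(1 − 139/4861·(0))/(1+139/4861) = 4861/5000 ≈ 0.972200
step 2 [1y] bond c/2=13/400: DF=(3977611/4000000 − 13/400·(0.972200))/(1+13/400) = 373/400 ≈ 0.932500
step 3 [1.5y] bond c/2=33/800: DF=(8187193/8000000 − 33/800·(0.972200+0.932500))/(1+33/800) = 4537/5000 ≈ 0.907400
step 4 [2y] bond c/2=13/400: DF=(1991933/2000000 − 13/400·(0.972200+0.932500+0.907400))/(1+13/400) = 8761/10000 ≈ 0.876100

1 1/2 4861/5000
2 1 373/400
3 3/2 4537/5000
4 2 8761/10000
DF(1.5y) = 4537/5000 ≈ 0.907400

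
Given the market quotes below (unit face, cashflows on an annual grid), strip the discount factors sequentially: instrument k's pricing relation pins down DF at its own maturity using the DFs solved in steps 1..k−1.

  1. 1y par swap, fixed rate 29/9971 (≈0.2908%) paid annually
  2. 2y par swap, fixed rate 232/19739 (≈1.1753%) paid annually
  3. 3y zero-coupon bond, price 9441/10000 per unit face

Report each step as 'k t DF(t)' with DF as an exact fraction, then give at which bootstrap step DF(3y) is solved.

1 1 9971/10000
2 2 1221/1250
3 3 9441/10000
DF(3y) is solved at step 3

step 1 [1y] swap r/1=29/9971: DF=(1 − 29/9971·(0))/(1+29/9971) = 9971/10000 ≈ 0.997100
step 2 [2y] swap r/1=232/19739: DF=(1 − 232/19739·(0.997100))/(1+232/19739) = 1221/1250 ≈ 0.976800
step 3 [3y] zero: DF = P = 9441/10000 ≈ 0.944100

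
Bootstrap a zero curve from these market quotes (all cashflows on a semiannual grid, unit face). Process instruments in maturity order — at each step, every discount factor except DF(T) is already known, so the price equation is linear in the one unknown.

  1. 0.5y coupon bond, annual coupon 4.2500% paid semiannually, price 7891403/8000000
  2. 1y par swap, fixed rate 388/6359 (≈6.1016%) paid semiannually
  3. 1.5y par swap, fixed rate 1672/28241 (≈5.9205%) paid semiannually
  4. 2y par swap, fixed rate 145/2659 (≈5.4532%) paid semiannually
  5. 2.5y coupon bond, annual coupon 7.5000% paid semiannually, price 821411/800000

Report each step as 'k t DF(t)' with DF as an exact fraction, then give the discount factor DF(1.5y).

1 1/2 9659/10000
2 1 4709/5000
3 3/2 2291/2500
4 2 1797/2000
5 5/2 8551/10000
DF(1.5y) = 2291/2500 ≈ 0.916400

step 1 [0.5y] bond c/2=17/800: DF=(7891403/8000000 − 17/800·(0))/(1+17/800) = 9659/10000 ≈ 0.965900
step 2 [1y] swap r/2=194/6359: DF=(1 − 194/6359·(0.965900))/(1+194/6359) = 4709/5000 ≈ 0.941800
step 3 [1.5y] swap r/2=836/28241: DF=(1 − 836/28241·(0.965900+0.941800))/(1+836/28241) = 2291/2500 ≈ 0.916400
step 4 [2y] swap r/2=145/5318: DF=(1 − 145/5318·(0.965900+0.941800+0.916400))/(1+145/5318) = 1797/2000 ≈ 0.898500
step 5 [2.5y] bond c/2=3/80: DF=(821411/800000 − 3/80·(0.965900+0.941800+0.916400+0.898500))/(1+3/80) = 8551/10000 ≈ 0.855100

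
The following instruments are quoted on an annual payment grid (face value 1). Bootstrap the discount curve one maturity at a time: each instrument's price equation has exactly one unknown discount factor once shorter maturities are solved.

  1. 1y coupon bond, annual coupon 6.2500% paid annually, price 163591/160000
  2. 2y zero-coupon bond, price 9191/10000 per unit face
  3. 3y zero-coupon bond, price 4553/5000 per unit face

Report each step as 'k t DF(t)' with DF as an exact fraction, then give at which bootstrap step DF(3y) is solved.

1 1 9623/10000
2 2 9191/10000
3 3 4553/5000
DF(3y) is solved at step 3

step 1 [1y] bond c/1=1/16: DF=(163591/160000 − 1/16·(0))/(1+1/16) = 9623/10000 ≈ 0.962300
step 2 [2y] zero: DF = P = 9191/10000 ≈ 0.919100
step 3 [3y] zero: DF = P = 4553/5000 ≈ 0.910600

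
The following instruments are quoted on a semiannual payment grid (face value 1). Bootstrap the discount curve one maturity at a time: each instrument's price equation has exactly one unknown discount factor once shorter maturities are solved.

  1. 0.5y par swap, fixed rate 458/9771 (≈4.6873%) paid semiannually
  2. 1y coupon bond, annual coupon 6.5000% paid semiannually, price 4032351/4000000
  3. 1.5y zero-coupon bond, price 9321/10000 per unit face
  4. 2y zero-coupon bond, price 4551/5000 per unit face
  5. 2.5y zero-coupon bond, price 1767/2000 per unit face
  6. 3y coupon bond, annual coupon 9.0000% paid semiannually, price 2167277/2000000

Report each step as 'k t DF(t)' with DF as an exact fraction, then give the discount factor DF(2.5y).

step 1 [0.5y] swap r/2=229/9771: DF=(1 − 229/9771·(0))/(1+229/9771) = 9771/10000 ≈ 0.977100
step 2 [1y] bond c/2=13/400: DF=(4032351/4000000 − 13/400·(0.977100))/(1+13/400) = 591/625 ≈ 0.945600
step 3 [1.5y] zero: DF = P = 9321/10000 ≈ 0.932100
step 4 [2y] zero: DF = P = 4551/5000 ≈ 0.910200
step 5 [2.5y] zero: DF = P = 1767/2000 ≈ 0.883500
step 6 [3y] bond c/2=9/200: DF=(2167277/2000000 − 9/200·(0.977100+0.945600+0.932100+0.910200+0.883500))/(1+9/200) = 523/625 ≈ 0.836800

1 1/2 9771/10000
2 1 591/625
3 3/2 9321/10000
4 2 4551/5000
5 5/2 1767/2000
6 3 523/625
DF(2.5y) = 1767/2000 ≈ 0.883500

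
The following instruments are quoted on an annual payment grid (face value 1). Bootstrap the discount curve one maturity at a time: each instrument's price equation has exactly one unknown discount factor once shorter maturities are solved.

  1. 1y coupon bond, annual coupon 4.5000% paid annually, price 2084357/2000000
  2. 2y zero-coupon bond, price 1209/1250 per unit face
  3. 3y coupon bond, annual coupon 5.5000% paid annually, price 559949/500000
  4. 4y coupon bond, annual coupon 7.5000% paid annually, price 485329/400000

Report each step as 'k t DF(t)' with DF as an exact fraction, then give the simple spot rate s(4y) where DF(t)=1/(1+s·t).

1 1 9973/10000
2 2 1209/1250
3 3 9591/10000
4 4 9247/10000
s(4y) = (1/(9247/10000) − 1)/(4) = 753/36988 ≈ 2.0358%

step 1 [1y] bond c/1=9/200: DF=(2084357/2000000 − 9/200·(0))/(1+9/200) = 9973/10000 ≈ 0.997300
step 2 [2y] zero: DF = P = 1209/1250 ≈ 0.967200
step 3 [3y] bond c/1=11/200: DF=(559949/500000 − 11/200·(0.997300+0.967200))/(1+11/200) = 9591/10000 ≈ 0.959100
step 4 [4y] bond c/1=3/40: DF=(485329/400000 − 3/40·(0.997300+0.967200+0.959100))/(1+3/40) = 9247/10000 ≈ 0.924700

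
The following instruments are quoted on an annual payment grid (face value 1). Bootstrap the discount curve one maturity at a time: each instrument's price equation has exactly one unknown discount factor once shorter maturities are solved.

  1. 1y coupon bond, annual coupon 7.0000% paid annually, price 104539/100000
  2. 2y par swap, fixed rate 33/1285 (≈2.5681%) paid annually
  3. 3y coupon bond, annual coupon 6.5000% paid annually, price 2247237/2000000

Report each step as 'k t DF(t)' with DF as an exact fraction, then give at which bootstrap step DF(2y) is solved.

step 1 [1y] bond c/1=7/100: DF=(104539/100000 − 7/100·(0))/(1+7/100) = 977/1000 ≈ 0.977000
step 2 [2y] swap r/1=33/1285: DF=(1 − 33/1285·(0.977000))/(1+33/1285) = 1901/2000 ≈ 0.950500
step 3 [3y] bond c/1=13/200: DF=(2247237/2000000 − 13/200·(0.977000+0.950500))/(1+13/200) = 4687/5000 ≈ 0.937400

1 1 977/1000
2 2 1901/2000
3 3 4687/5000
DF(2y) is solved at step 2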